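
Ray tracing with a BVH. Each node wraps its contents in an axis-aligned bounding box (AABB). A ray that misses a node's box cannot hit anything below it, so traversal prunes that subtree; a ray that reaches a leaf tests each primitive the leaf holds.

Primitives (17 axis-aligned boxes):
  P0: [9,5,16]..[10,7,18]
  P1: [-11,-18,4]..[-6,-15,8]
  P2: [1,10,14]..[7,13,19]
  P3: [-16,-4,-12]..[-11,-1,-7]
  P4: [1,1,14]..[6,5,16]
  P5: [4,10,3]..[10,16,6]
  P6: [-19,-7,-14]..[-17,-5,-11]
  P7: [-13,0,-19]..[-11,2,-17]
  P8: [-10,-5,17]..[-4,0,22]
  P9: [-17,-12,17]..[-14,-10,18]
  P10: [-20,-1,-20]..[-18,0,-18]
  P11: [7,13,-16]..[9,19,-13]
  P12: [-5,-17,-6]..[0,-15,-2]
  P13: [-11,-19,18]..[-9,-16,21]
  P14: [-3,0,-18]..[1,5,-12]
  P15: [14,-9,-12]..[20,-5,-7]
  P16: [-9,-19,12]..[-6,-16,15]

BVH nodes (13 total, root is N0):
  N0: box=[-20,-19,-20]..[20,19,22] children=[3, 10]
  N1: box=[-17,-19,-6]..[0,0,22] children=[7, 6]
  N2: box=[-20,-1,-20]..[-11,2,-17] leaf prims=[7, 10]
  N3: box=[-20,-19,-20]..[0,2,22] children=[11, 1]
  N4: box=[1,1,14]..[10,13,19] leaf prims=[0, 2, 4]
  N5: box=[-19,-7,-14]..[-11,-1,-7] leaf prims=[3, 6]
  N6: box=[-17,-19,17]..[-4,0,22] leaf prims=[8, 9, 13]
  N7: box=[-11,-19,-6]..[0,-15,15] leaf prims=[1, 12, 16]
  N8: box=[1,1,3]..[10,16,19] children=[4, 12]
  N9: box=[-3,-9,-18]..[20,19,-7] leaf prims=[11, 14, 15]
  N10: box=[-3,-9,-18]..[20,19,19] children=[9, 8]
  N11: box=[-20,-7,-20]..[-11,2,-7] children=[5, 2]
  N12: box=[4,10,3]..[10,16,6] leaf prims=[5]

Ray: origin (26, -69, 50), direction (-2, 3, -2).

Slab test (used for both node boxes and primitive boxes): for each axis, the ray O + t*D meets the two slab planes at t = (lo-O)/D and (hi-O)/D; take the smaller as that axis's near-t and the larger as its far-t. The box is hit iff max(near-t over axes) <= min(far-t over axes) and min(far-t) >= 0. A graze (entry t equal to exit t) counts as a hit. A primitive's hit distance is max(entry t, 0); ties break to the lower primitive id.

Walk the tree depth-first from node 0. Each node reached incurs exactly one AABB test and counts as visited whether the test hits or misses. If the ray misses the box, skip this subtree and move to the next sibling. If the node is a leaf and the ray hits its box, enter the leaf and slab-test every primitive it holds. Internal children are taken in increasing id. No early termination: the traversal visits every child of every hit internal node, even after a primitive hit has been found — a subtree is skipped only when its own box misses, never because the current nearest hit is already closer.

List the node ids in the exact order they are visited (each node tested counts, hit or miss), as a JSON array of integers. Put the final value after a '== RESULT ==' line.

Traverse from the root:
N0 x:[3,23] y:[50/3,88/3] z:[14,35] -> hit [50/3,23], descend [3, 10]
  N3 x:[13,23] y:[50/3,71/3] z:[14,35] -> hit [50/3,23], descend [1, 11]
    N1 x:[13,43/2] y:[50/3,23] z:[14,28] -> hit [50/3,43/2], descend [6, 7]
      N6 x:[15,43/2] y:[50/3,23] z:[14,33/2] -> miss, prune
      N7 x:[13,37/2] y:[50/3,18] z:[35/2,28] -> hit [35/2,18] leaf, test {P1(miss), P12(miss), P16@t=35/2}
    N11 x:[37/2,23] y:[62/3,71/3] z:[57/2,35] -> miss, prune
  N10 x:[3,29/2] y:[20,88/3] z:[31/2,34] -> miss, prune

Visited [0, 3, 1, 6, 7, 11, 10]. Tests: 7 box, 1 leaf. Nearest: P16.

== RESULT ==
[0, 3, 1, 6, 7, 11, 10]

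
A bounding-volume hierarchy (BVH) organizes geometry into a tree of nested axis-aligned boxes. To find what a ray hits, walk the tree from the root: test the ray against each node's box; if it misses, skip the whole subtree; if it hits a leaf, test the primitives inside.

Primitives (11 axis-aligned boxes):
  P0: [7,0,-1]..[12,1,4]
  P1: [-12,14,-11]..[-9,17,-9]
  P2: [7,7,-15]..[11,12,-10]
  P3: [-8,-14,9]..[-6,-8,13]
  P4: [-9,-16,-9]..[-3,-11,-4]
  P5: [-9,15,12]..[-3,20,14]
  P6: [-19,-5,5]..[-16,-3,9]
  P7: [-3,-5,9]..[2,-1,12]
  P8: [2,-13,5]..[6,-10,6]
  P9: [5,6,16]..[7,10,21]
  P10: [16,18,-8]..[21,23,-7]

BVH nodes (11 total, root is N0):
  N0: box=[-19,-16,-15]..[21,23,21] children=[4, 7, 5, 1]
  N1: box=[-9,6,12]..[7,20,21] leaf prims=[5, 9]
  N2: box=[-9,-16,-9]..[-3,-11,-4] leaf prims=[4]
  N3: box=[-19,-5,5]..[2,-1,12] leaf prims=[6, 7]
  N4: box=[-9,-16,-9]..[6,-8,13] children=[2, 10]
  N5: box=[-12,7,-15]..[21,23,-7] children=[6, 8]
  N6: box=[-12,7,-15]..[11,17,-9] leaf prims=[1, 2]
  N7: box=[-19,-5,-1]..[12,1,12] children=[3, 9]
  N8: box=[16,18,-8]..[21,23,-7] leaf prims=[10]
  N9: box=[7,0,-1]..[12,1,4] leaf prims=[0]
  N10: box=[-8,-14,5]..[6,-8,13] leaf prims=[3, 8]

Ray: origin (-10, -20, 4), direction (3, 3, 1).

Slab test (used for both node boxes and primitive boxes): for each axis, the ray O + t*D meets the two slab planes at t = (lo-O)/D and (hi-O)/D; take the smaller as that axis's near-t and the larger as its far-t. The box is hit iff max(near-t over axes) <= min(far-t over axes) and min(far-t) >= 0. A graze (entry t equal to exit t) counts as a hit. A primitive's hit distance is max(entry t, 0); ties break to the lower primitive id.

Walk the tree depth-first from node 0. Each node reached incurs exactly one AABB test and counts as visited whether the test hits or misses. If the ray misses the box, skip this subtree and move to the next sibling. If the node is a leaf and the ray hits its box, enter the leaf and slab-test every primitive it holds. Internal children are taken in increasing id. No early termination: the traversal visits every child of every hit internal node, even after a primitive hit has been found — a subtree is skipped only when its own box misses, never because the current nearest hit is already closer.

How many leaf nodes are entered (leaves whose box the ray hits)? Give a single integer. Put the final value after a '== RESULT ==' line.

Traverse from the root:
N0 x:[-3,31/3] y:[4/3,43/3] z:[-19,17] -> hit [4/3,31/3], descend [1, 4, 5, 7]
  N1 x:[1/3,17/3] y:[26/3,40/3] z:[8,17] -> miss, prune
  N4 x:[1/3,16/3] y:[4/3,4] z:[-13,9] -> hit [4/3,4], descend [2, 10]
    N2 x:[1/3,7/3] y:[4/3,3] z:[-13,-8] -> miss, prune
    N10 x:[2/3,16/3] y:[2,4] z:[1,9] -> hit [2,4] leaf, test {P3(miss), P8(miss)}
  N5 x:[-2/3,31/3] y:[9,43/3] z:[-19,-11] -> miss, prune
  N7 x:[-3,22/3] y:[5,7] z:[-5,8] -> hit [5,7], descend [3, 9]
    N3 x:[-3,4] y:[5,19/3] z:[1,8] -> miss, prune
    N9 x:[17/3,22/3] y:[20/3,7] z:[-5,0] -> miss, prune

order=[0, 1, 4, 2, 10, 5, 7, 3, 9]  |boxes|=9  |leaves|=1  hit=miss

== RESULT ==
1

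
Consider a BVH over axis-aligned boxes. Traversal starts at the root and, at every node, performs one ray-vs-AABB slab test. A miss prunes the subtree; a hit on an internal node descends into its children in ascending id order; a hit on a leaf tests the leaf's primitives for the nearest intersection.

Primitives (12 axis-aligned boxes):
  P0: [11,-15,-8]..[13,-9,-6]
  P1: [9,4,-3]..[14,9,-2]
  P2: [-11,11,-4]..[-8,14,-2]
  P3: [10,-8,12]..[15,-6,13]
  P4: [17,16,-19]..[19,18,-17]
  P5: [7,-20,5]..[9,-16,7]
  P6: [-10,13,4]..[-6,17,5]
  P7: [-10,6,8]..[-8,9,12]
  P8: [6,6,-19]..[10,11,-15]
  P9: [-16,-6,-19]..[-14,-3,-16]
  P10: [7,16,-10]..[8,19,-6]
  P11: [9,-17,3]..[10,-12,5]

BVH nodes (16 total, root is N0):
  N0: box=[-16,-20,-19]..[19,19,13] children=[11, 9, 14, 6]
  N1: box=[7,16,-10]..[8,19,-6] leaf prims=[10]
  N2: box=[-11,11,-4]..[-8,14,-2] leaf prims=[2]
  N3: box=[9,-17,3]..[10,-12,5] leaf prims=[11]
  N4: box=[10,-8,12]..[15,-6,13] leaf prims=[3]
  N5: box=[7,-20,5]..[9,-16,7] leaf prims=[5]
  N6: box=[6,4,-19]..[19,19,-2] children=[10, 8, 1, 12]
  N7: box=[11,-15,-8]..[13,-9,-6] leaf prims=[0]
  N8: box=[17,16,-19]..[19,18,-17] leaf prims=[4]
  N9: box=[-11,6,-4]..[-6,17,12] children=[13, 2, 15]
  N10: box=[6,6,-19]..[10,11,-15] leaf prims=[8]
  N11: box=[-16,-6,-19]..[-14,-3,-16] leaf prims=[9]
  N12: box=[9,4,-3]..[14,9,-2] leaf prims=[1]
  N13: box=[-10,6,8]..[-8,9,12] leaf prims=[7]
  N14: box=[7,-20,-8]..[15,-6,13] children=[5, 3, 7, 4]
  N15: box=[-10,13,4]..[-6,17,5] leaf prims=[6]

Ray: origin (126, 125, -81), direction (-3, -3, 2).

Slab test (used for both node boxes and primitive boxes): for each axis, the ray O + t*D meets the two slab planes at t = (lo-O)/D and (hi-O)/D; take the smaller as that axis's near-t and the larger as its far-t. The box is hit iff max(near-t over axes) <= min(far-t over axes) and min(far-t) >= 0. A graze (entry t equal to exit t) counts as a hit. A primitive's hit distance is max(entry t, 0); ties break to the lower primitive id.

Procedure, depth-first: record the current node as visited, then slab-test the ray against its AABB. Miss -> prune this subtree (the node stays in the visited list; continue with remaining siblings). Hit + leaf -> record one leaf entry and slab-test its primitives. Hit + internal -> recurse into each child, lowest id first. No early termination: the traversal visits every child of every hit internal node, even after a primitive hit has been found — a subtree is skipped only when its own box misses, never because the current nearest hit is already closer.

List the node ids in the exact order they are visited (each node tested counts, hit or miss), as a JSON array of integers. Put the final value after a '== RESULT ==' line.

Traverse from the root:
N0 x:[107/3,142/3] y:[106/3,145/3] z:[31,47] -> hit [107/3,47], descend [6, 9, 11, 14]
  N6 x:[107/3,40] y:[106/3,121/3] z:[31,79/2] -> hit [107/3,79/2], descend [1, 8, 10, 12]
    N1 x:[118/3,119/3] y:[106/3,109/3] z:[71/2,75/2] -> miss, prune
    N8 x:[107/3,109/3] y:[107/3,109/3] z:[31,32] -> miss, prune
    N10 x:[116/3,40] y:[38,119/3] z:[31,33] -> miss, prune
    N12 x:[112/3,39] y:[116/3,121/3] z:[39,79/2] -> hit [39,39] leaf, test {P1@t=39}
  N9 x:[44,137/3] y:[36,119/3] z:[77/2,93/2] -> miss, prune
  N11 x:[140/3,142/3] y:[128/3,131/3] z:[31,65/2] -> miss, prune
  N14 x:[37,119/3] y:[131/3,145/3] z:[73/2,47] -> miss, prune

Visited [0, 6, 1, 8, 10, 12, 9, 11, 14]. Tests: 9 box, 1 leaf. Nearest: P1.

== RESULT ==
[0, 6, 1, 8, 10, 12, 9, 11, 14]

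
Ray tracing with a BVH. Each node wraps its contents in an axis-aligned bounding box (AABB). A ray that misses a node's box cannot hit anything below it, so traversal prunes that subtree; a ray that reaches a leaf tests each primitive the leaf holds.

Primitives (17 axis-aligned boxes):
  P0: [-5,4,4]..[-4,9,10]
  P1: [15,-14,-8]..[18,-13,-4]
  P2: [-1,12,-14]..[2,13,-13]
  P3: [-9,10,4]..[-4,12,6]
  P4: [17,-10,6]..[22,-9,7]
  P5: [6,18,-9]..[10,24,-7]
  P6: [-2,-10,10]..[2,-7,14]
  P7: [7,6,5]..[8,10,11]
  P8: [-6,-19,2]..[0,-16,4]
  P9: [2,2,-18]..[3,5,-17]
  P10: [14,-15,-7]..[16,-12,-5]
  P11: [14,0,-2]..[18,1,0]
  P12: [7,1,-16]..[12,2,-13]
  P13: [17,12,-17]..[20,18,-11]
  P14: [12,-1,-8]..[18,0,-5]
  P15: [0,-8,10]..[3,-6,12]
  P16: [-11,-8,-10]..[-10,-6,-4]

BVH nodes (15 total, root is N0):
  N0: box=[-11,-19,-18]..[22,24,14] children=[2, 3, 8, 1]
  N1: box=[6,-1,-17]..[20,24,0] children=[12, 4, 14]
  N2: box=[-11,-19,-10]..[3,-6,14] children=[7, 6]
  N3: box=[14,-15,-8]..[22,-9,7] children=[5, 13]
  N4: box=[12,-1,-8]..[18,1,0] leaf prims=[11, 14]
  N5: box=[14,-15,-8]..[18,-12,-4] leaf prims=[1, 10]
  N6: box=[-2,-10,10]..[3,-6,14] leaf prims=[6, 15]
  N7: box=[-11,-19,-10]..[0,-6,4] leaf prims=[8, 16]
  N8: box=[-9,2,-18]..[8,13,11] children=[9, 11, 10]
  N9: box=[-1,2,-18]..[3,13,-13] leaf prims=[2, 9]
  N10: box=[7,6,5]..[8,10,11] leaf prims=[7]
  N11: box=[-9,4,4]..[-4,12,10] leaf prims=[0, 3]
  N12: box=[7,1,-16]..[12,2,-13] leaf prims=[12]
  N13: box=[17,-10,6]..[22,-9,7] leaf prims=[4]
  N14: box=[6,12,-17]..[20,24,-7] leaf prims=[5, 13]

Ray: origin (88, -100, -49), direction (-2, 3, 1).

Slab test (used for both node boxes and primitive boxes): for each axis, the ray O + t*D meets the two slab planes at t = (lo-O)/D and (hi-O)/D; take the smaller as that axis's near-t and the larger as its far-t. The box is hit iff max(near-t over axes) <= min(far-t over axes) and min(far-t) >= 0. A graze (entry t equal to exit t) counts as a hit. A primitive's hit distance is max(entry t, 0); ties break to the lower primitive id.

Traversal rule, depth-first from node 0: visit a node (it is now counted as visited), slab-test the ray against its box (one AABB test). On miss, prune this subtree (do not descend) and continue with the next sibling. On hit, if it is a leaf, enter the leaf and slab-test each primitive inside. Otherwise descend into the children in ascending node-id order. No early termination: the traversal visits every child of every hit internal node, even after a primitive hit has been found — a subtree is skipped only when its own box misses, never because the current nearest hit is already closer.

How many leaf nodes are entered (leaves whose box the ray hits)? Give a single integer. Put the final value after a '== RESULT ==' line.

Walk:
N0 x:[33,99/2] y:[27,124/3] z:[31,63] -> hit [33,124/3], descend [1, 2, 3, 8]
  N1 x:[34,41] y:[33,124/3] z:[32,49] -> hit [34,41], descend [4, 12, 14]
    N4 x:[35,38] y:[33,101/3] z:[41,49] -> miss, prune
    N12 x:[38,81/2] y:[101/3,34] z:[33,36] -> miss, prune
    N14 x:[34,41] y:[112/3,124/3] z:[32,42] -> hit [112/3,41] leaf, test {P5@t=40, P13(miss)}
  N2 x:[85/2,99/2] y:[27,94/3] z:[39,63] -> miss, prune
  N3 x:[33,37] y:[85/3,91/3] z:[41,56] -> miss, prune
  N8 x:[40,97/2] y:[34,113/3] z:[31,60] -> miss, prune

Summary -> nodes [0, 1, 4, 12, 14, 2, 3, 8]; box-tests=8; leaf-entries=1; first=P5

== RESULT ==
1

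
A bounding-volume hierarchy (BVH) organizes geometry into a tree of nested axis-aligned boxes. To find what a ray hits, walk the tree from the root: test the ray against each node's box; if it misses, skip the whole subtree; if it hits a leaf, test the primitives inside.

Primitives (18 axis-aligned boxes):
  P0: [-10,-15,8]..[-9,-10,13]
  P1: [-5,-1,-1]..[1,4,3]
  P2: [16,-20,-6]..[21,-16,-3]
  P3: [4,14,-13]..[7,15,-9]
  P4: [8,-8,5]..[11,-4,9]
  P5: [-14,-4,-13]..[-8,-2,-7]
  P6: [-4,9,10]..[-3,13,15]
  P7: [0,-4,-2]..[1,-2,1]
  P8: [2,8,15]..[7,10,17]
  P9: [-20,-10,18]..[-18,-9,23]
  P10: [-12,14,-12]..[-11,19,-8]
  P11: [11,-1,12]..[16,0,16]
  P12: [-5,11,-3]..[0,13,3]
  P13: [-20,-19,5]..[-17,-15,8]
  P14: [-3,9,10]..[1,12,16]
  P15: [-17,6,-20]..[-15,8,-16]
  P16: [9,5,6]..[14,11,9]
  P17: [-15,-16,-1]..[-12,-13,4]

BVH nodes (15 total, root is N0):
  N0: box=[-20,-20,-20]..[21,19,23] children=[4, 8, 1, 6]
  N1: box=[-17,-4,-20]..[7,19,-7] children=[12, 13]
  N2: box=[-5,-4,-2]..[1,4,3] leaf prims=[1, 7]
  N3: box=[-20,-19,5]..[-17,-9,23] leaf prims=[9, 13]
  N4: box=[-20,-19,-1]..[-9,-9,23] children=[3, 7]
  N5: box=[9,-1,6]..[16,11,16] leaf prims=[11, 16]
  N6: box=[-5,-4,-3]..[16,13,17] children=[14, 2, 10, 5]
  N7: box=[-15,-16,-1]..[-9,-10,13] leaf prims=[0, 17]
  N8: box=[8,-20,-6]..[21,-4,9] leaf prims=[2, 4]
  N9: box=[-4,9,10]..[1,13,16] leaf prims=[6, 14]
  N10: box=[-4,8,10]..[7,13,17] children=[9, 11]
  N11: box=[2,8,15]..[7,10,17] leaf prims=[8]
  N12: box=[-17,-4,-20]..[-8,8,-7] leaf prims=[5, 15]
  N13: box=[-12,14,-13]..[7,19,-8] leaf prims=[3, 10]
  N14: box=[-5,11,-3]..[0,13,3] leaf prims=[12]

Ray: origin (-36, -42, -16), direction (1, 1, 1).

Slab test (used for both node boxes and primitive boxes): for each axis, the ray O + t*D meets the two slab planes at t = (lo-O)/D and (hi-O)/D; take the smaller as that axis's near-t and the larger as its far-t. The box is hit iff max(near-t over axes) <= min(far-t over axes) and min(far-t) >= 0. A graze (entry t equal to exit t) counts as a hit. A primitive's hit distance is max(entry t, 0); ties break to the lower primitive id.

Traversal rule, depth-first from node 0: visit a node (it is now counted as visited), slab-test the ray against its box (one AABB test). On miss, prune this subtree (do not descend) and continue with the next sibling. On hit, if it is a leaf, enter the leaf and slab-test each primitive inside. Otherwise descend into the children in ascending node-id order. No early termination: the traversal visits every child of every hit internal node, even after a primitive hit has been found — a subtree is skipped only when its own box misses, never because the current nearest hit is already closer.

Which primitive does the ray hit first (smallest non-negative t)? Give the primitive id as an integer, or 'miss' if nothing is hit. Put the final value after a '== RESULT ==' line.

Traverse from the root:
N0 x:[16,57] y:[22,61] z:[-4,39] -> hit [22,39], descend [1, 4, 6, 8]
  N1 x:[19,43] y:[38,61] z:[-4,9] -> miss, prune
  N4 x:[16,27] y:[23,33] z:[15,39] -> hit [23,27], descend [3, 7]
    N3 x:[16,19] y:[23,33] z:[21,39] -> miss, prune
    N7 x:[21,27] y:[26,32] z:[15,29] -> hit [26,27] leaf, test {P0@t=27, P17(miss)}
  N6 x:[31,52] y:[38,55] z:[13,33] -> miss, prune
  N8 x:[44,57] y:[22,38] z:[10,25] -> miss, prune

7 AABB tests over nodes [0, 1, 4, 3, 7, 6, 8]; 1 leaf entered; closest P0.

== RESULT ==
0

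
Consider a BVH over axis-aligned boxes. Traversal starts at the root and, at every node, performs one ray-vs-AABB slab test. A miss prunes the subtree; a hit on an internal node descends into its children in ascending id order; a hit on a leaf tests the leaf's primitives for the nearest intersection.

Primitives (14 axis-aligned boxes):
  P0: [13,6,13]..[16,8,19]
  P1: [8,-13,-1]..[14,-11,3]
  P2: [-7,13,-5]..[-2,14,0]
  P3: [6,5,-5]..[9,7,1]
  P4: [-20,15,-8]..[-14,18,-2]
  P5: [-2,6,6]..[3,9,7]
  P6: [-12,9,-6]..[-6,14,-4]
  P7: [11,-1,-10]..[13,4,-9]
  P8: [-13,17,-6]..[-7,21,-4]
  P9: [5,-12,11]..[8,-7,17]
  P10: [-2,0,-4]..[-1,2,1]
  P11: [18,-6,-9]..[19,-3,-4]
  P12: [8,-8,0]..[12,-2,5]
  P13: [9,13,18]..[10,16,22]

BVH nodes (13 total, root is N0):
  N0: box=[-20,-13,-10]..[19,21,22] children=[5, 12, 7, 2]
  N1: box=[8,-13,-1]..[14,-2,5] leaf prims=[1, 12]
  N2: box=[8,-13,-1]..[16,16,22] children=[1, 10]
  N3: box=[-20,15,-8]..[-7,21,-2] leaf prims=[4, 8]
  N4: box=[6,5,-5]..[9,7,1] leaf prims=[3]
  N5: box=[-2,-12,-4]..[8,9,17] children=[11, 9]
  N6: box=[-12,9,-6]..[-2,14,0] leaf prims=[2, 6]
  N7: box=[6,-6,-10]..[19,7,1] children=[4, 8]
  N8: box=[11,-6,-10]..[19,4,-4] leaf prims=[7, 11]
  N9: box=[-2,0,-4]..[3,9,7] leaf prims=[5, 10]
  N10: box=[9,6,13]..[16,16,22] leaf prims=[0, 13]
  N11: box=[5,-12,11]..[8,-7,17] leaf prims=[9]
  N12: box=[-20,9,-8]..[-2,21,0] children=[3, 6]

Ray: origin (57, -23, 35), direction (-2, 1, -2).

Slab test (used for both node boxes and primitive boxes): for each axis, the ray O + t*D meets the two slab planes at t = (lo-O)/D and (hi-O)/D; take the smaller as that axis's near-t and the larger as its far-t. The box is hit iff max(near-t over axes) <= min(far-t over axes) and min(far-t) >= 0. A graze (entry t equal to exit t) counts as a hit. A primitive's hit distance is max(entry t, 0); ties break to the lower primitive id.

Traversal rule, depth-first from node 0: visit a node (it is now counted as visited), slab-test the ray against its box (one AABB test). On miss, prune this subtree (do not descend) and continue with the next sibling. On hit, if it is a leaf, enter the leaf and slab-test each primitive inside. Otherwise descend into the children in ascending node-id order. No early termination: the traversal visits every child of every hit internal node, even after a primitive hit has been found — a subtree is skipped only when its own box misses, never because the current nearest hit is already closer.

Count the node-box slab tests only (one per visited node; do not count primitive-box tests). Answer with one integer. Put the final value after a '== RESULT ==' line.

Traverse from the root:
N0 x:[19,77/2] y:[10,44] z:[13/2,45/2] -> hit [19,45/2], descend [2, 5, 7, 12]
  N2 x:[41/2,49/2] y:[10,39] z:[13/2,18] -> miss, prune
  N5 x:[49/2,59/2] y:[11,32] z:[9,39/2] -> miss, prune
  N7 x:[19,51/2] y:[17,30] z:[17,45/2] -> hit [19,45/2], descend [4, 8]
    N4 x:[24,51/2] y:[28,30] z:[17,20] -> miss, prune
    N8 x:[19,23] y:[17,27] z:[39/2,45/2] -> hit [39/2,45/2] leaf, test {P7@t=22, P11@t=39/2}
  N12 x:[59/2,77/2] y:[32,44] z:[35/2,43/2] -> miss, prune

7 AABB tests over nodes [0, 2, 5, 7, 4, 8, 12]; 1 leaf entered; closest P11.

== RESULT ==
7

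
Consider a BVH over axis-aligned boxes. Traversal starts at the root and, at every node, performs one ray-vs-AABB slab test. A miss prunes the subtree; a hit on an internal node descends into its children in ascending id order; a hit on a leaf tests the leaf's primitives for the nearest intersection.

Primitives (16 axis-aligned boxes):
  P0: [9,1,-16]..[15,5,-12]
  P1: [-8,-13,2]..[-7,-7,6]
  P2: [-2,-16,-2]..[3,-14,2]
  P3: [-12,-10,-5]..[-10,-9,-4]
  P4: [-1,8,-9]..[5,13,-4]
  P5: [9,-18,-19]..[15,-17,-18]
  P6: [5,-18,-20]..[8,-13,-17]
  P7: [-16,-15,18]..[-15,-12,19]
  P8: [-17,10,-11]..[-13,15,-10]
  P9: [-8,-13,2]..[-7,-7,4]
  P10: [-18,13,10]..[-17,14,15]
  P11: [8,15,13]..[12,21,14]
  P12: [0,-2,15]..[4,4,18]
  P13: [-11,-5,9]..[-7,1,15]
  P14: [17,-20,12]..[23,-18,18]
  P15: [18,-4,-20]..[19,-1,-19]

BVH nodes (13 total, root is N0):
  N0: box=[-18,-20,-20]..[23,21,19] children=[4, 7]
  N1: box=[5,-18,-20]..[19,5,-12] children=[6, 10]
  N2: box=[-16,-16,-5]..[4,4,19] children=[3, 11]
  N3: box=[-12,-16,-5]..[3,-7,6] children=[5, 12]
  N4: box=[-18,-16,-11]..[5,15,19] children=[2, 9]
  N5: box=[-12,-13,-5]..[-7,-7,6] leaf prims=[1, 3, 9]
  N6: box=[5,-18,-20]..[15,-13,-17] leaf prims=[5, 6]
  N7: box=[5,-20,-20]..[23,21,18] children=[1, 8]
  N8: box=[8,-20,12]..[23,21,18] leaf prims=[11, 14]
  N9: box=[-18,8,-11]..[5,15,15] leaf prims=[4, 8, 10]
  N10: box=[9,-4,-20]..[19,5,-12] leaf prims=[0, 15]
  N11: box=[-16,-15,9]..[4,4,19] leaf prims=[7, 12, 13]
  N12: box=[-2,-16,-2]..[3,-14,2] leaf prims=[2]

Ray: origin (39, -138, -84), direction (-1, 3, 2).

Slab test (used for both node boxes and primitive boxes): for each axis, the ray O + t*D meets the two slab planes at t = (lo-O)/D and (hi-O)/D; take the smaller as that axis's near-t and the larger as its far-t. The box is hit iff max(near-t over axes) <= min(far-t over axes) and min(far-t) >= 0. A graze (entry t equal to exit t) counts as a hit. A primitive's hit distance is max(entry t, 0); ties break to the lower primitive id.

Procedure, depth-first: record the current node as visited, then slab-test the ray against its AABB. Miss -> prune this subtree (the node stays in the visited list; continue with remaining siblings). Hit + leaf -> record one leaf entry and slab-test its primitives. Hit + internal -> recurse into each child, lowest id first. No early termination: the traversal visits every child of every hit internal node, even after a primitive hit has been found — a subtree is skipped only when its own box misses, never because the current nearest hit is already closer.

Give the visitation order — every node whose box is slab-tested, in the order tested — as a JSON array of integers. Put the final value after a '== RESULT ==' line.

Walk:
N0 x:[16,57] y:[118/3,53] z:[32,103/2] -> hit [118/3,103/2], descend [4, 7]
  N4 x:[34,57] y:[122/3,51] z:[73/2,103/2] -> hit [122/3,51], descend [2, 9]
    N2 x:[35,55] y:[122/3,142/3] z:[79/2,103/2] -> hit [122/3,142/3], descend [3, 11]
      N3 x:[36,51] y:[122/3,131/3] z:[79/2,45] -> hit [122/3,131/3], descend [5, 12]
        N5 x:[46,51] y:[125/3,131/3] z:[79/2,45] -> miss, prune
        N12 x:[36,41] y:[122/3,124/3] z:[41,43] -> hit [41,41] leaf, test {P2@t=41}
      N11 x:[35,55] y:[41,142/3] z:[93/2,103/2] -> hit [93/2,142/3] leaf, test {P7(miss), P12(miss), P13(miss)}
    N9 x:[34,57] y:[146/3,51] z:[73/2,99/2] -> hit [146/3,99/2] leaf, test {P4(miss), P8(miss), P10(miss)}
  N7 x:[16,34] y:[118/3,53] z:[32,51] -> miss, prune

Visited [0, 4, 2, 3, 5, 12, 11, 9, 7]. Tests: 9 box, 3 leaf. Nearest: P2.

== RESULT ==
[0, 4, 2, 3, 5, 12, 11, 9, 7]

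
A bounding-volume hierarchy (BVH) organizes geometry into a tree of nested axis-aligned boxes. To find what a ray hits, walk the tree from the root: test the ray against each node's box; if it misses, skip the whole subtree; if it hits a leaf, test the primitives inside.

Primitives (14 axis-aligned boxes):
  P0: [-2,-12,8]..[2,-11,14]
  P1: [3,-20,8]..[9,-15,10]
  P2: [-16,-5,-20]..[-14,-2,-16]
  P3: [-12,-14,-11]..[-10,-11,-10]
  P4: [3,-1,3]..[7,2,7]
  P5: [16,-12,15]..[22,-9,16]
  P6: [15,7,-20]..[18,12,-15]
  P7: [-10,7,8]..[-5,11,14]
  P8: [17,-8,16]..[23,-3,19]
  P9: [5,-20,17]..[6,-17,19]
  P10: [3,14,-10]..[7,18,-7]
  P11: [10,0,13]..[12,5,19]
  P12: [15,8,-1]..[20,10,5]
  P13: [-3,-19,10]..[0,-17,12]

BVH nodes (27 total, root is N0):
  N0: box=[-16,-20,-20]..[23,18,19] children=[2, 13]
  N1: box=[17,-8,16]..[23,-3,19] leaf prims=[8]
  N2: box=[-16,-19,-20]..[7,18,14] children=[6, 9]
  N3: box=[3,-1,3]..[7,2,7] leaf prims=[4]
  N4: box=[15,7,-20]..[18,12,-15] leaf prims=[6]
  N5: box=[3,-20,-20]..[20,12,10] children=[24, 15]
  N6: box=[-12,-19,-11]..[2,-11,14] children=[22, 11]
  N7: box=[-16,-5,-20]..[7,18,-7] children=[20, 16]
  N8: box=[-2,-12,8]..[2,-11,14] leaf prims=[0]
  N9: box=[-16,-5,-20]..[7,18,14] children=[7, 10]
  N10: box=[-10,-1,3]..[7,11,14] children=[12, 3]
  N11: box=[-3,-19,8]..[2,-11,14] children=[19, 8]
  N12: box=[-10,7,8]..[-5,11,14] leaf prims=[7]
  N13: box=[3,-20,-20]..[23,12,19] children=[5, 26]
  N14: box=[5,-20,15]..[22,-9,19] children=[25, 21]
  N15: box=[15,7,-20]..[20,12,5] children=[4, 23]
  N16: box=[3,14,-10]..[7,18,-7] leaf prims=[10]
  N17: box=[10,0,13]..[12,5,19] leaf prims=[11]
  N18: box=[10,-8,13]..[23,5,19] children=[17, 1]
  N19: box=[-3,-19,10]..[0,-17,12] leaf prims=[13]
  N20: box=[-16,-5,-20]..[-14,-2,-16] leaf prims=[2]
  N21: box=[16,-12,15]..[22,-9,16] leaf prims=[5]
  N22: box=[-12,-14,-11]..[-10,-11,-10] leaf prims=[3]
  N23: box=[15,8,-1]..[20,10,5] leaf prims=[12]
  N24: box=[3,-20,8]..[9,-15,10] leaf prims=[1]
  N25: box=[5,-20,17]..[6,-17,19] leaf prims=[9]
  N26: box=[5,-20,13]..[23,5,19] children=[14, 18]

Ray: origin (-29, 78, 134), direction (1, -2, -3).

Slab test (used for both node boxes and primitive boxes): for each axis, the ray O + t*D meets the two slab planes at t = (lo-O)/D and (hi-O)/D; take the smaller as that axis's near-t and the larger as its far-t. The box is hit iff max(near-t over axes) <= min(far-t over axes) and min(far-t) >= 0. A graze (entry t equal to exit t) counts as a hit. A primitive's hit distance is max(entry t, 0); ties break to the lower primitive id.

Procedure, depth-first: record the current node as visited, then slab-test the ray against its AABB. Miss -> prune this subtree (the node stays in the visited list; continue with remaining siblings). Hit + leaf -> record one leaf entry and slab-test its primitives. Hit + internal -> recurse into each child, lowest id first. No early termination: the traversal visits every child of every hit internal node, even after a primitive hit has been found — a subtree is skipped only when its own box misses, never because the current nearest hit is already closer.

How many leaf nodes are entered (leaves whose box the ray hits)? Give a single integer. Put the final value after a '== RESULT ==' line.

Walk:
N0 x:[13,52] y:[30,49] z:[115/3,154/3] -> hit [115/3,49], descend [2, 13]
  N2 x:[13,36] y:[30,97/2] z:[40,154/3] -> miss, prune
  N13 x:[32,52] y:[33,49] z:[115/3,154/3] -> hit [115/3,49], descend [5, 26]
    N5 x:[32,49] y:[33,49] z:[124/3,154/3] -> hit [124/3,49], descend [15, 24]
      N15 x:[44,49] y:[33,71/2] z:[43,154/3] -> miss, prune
      N24 x:[32,38] y:[93/2,49] z:[124/3,42] -> miss, prune
    N26 x:[34,52] y:[73/2,49] z:[115/3,121/3] -> hit [115/3,121/3], descend [14, 18]
      N14 x:[34,51] y:[87/2,49] z:[115/3,119/3] -> miss, prune
      N18 x:[39,52] y:[73/2,43] z:[115/3,121/3] -> hit [39,121/3], descend [1, 17]
        N1 x:[46,52] y:[81/2,43] z:[115/3,118/3] -> miss, prune
        N17 x:[39,41] y:[73/2,39] z:[115/3,121/3] -> hit [39,39] leaf, test {P11@t=39}

Visited [0, 2, 13, 5, 15, 24, 26, 14, 18, 1, 17]. Tests: 11 box, 1 leaf. Nearest: P11.

== RESULT ==
1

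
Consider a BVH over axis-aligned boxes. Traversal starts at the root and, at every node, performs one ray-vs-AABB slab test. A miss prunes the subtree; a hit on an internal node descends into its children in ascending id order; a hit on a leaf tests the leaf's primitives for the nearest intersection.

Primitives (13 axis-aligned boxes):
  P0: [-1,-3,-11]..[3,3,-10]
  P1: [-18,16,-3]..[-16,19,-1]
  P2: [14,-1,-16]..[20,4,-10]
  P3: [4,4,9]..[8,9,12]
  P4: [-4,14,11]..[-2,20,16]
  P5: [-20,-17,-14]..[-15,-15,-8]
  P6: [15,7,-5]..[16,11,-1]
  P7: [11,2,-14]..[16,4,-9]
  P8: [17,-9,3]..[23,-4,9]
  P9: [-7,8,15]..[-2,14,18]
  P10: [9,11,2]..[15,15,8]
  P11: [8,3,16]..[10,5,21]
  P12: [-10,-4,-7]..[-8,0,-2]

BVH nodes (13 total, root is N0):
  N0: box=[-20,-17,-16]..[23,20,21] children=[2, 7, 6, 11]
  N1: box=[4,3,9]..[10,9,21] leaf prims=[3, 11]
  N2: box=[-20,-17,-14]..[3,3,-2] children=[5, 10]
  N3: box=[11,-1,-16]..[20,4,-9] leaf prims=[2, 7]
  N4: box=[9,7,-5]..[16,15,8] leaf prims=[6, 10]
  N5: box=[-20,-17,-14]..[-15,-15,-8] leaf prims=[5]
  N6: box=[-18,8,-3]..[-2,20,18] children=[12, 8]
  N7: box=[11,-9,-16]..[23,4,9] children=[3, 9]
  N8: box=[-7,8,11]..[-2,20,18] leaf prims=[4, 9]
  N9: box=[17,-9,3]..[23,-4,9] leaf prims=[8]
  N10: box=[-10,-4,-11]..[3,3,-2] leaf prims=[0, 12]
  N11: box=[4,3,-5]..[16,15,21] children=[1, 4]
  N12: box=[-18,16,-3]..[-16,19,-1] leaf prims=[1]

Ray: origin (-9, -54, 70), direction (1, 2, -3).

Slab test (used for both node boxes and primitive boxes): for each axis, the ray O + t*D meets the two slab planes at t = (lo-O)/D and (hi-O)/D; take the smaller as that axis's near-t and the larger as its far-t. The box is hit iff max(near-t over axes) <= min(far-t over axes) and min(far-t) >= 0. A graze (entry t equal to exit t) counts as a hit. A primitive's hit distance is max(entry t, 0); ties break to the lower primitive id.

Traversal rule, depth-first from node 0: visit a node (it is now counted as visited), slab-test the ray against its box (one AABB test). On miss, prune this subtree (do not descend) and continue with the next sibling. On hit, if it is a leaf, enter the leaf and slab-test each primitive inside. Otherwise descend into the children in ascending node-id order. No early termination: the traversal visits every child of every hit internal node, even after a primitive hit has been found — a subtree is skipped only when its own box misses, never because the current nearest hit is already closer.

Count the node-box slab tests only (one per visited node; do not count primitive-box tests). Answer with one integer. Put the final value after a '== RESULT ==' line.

Trace the traversal:
N0 x:[-11,32] y:[37/2,37] z:[49/3,86/3] -> hit [37/2,86/3], descend [2, 6, 7, 11]
  N2 x:[-11,12] y:[37/2,57/2] z:[24,28] -> miss, prune
  N6 x:[-9,7] y:[31,37] z:[52/3,73/3] -> miss, prune
  N7 x:[20,32] y:[45/2,29] z:[61/3,86/3] -> hit [45/2,86/3], descend [3, 9]
    N3 x:[20,29] y:[53/2,29] z:[79/3,86/3] -> hit [53/2,86/3] leaf, test {P2@t=80/3, P7(miss)}
    N9 x:[26,32] y:[45/2,25] z:[61/3,67/3] -> miss, prune
  N11 x:[13,25] y:[57/2,69/2] z:[49/3,25] -> miss, prune

Visited [0, 2, 6, 7, 3, 9, 11]. Tests: 7 box, 1 leaf. Nearest: P2.

== RESULT ==
7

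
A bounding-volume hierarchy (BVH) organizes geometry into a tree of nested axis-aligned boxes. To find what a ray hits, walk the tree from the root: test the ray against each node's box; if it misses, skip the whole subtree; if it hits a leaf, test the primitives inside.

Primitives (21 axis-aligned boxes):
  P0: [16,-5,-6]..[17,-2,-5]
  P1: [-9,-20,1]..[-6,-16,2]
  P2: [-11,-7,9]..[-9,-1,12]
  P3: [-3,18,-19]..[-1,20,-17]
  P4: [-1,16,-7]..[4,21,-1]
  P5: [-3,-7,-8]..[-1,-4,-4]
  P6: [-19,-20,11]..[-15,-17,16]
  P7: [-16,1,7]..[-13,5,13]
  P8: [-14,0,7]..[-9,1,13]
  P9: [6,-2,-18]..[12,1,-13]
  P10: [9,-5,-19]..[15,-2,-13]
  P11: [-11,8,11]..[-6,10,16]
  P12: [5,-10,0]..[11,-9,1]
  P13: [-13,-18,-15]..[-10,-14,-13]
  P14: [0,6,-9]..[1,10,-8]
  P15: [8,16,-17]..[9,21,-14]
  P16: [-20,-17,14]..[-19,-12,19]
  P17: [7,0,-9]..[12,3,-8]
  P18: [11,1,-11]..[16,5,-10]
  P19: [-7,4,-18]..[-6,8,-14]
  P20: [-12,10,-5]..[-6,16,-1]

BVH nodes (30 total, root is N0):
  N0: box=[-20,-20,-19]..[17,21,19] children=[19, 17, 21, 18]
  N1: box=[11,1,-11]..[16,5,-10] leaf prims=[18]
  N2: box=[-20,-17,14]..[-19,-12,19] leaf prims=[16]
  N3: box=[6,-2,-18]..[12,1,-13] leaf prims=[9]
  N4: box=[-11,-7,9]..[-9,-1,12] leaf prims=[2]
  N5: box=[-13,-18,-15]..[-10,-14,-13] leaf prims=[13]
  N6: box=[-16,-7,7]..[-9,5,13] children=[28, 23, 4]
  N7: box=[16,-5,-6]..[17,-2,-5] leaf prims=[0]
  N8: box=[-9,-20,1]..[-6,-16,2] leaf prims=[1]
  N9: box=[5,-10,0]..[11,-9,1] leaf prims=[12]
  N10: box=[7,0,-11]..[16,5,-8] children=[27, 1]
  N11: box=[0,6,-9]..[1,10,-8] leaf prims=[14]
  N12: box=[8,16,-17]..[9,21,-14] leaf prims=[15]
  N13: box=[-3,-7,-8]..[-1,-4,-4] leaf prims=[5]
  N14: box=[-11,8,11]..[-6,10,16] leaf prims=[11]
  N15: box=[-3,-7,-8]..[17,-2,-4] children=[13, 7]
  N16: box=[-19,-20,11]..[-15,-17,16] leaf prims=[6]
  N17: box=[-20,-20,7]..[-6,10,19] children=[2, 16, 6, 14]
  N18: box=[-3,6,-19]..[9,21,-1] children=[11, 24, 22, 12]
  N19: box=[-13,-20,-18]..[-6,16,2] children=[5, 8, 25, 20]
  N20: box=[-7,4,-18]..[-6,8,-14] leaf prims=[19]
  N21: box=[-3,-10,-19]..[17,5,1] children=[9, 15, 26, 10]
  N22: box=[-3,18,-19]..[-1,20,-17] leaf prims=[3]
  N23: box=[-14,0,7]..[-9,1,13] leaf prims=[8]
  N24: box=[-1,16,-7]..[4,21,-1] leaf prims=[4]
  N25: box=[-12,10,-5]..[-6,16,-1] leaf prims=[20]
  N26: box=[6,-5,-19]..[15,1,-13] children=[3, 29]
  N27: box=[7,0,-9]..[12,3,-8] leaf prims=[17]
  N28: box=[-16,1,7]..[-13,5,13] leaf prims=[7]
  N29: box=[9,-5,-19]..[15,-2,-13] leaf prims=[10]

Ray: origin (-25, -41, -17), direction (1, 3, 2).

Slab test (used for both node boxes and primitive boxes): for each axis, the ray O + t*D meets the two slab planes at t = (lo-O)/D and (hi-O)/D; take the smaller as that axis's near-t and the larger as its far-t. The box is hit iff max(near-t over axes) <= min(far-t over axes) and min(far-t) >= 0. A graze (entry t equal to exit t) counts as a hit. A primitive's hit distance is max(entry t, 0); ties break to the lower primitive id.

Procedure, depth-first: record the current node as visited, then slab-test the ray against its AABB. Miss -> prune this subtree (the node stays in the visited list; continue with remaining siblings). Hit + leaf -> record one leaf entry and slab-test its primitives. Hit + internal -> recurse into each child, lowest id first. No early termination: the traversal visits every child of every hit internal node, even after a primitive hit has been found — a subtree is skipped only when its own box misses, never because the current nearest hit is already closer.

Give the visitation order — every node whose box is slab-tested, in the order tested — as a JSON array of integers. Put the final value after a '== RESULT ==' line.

Traverse from the root:
N0 x:[5,42] y:[7,62/3] z:[-1,18] -> hit [7,18], descend [17, 18, 19, 21]
  N17 x:[5,19] y:[7,17] z:[12,18] -> hit [12,17], descend [2, 6, 14, 16]
    N2 x:[5,6] y:[8,29/3] z:[31/2,18] -> miss, prune
    N6 x:[9,16] y:[34/3,46/3] z:[12,15] -> hit [12,15], descend [4, 23, 28]
      N4 x:[14,16] y:[34/3,40/3] z:[13,29/2] -> miss, prune
      N23 x:[11,16] y:[41/3,14] z:[12,15] -> hit [41/3,14] leaf, test {P8@t=41/3}
      N28 x:[9,12] y:[14,46/3] z:[12,15] -> miss, prune
    N14 x:[14,19] y:[49/3,17] z:[14,33/2] -> hit [49/3,33/2] leaf, test {P11@t=49/3}
    N16 x:[6,10] y:[7,8] z:[14,33/2] -> miss, prune
  N18 x:[22,34] y:[47/3,62/3] z:[-1,8] -> miss, prune
  N19 x:[12,19] y:[7,19] z:[-1/2,19/2] -> miss, prune
  N21 x:[22,42] y:[31/3,46/3] z:[-1,9] -> miss, prune

Visited [0, 17, 2, 6, 4, 23, 28, 14, 16, 18, 19, 21]. Tests: 12 box, 2 leaf. Nearest: P8.

== RESULT ==
[0, 17, 2, 6, 4, 23, 28, 14, 16, 18, 19, 21]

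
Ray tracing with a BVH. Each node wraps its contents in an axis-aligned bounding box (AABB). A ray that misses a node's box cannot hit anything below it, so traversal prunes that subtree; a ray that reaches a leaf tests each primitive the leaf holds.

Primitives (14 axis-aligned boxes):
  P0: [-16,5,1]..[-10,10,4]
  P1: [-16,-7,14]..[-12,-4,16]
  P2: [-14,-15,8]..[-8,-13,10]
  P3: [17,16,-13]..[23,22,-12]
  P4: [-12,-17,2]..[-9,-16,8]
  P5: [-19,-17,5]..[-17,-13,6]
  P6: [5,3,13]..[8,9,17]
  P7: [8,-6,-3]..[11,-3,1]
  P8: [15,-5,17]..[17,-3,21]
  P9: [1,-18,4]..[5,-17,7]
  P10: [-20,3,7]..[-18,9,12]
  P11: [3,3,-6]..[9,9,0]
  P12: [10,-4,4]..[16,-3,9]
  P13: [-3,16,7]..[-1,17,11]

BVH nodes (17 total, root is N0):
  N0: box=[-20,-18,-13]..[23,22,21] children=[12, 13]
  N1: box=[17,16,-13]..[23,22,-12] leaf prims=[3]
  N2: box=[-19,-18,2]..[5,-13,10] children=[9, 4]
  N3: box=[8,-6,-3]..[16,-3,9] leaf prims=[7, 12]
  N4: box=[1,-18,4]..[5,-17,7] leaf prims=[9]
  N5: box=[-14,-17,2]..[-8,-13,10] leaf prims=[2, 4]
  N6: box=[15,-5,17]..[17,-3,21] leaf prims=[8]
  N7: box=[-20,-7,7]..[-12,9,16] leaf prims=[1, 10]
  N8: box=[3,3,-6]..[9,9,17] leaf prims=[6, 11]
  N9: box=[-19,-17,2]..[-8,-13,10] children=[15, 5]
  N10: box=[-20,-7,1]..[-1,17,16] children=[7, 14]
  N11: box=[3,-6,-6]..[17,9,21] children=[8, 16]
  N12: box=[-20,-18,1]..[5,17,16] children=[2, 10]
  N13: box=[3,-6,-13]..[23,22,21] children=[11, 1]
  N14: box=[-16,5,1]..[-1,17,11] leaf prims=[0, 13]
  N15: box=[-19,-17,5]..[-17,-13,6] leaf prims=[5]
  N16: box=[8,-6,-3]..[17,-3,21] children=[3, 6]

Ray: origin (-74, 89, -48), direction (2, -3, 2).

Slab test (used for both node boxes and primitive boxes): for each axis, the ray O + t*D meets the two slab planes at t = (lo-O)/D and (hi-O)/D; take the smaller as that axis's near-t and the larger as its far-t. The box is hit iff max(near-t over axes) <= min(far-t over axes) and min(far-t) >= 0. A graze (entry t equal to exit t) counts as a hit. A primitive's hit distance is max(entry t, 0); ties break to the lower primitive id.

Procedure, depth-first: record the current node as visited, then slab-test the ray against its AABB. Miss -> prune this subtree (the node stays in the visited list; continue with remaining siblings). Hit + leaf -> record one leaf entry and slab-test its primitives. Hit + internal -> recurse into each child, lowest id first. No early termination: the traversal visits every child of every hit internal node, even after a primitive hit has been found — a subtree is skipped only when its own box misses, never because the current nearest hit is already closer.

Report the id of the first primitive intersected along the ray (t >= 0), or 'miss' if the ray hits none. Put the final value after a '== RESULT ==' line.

Walk:
N0 x:[27,97/2] y:[67/3,107/3] z:[35/2,69/2] -> hit [27,69/2], descend [12, 13]
  N12 x:[27,79/2] y:[24,107/3] z:[49/2,32] -> hit [27,32], descend [2, 10]
    N2 x:[55/2,79/2] y:[34,107/3] z:[25,29] -> miss, prune
    N10 x:[27,73/2] y:[24,32] z:[49/2,32] -> hit [27,32], descend [7, 14]
      N7 x:[27,31] y:[80/3,32] z:[55/2,32] -> hit [55/2,31] leaf, test {P1@t=31, P10@t=55/2}
      N14 x:[29,73/2] y:[24,28] z:[49/2,59/2] -> miss, prune
  N13 x:[77/2,97/2] y:[67/3,95/3] z:[35/2,69/2] -> miss, prune

Summary -> nodes [0, 12, 2, 10, 7, 14, 13]; box-tests=7; leaf-entries=1; first=P10

== RESULT ==
10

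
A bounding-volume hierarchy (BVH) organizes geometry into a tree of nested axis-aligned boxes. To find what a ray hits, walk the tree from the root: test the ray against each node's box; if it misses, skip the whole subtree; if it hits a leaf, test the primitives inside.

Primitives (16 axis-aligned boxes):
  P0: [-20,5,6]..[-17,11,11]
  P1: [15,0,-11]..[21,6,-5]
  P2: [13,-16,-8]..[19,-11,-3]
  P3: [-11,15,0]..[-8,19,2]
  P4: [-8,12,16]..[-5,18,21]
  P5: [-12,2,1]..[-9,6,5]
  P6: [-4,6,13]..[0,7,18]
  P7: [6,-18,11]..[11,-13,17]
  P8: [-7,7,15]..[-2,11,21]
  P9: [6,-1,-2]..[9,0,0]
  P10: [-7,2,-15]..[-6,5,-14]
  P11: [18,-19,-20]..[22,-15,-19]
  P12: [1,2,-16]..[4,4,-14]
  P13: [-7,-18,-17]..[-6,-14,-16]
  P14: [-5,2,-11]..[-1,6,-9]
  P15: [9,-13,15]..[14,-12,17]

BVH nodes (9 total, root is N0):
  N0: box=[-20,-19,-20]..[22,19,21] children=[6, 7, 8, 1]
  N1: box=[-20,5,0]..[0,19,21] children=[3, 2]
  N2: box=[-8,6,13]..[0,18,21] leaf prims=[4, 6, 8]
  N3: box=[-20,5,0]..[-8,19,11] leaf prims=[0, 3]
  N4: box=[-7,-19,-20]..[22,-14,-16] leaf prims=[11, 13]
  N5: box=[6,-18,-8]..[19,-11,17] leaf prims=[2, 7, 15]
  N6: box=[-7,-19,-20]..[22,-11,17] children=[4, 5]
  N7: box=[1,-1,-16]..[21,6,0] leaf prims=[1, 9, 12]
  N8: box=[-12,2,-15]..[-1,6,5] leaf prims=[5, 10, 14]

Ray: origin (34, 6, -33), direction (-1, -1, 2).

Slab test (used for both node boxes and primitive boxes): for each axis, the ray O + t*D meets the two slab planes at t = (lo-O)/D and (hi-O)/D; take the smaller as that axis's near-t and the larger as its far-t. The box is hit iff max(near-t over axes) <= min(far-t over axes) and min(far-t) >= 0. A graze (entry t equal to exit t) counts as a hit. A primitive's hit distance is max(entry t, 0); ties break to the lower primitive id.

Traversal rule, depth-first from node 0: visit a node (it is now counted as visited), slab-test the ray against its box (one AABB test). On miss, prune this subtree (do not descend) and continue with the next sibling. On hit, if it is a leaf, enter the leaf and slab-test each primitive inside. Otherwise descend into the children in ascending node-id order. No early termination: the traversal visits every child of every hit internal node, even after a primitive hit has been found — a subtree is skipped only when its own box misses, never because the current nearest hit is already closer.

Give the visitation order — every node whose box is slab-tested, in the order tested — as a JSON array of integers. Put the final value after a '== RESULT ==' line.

Walk:
N0 x:[12,54] y:[-13,25] z:[13/2,27] -> hit [12,25], descend [1, 6, 7, 8]
  N1 x:[34,54] y:[-13,1] z:[33/2,27] -> miss, prune
  N6 x:[12,41] y:[17,25] z:[13/2,25] -> hit [17,25], descend [4, 5]
    N4 x:[12,41] y:[20,25] z:[13/2,17/2] -> miss, prune
    N5 x:[15,28] y:[17,24] z:[25/2,25] -> hit [17,24] leaf, test {P2(miss), P7@t=23, P15(miss)}
  N7 x:[13,33] y:[0,7] z:[17/2,33/2] -> miss, prune
  N8 x:[35,46] y:[0,4] z:[9,19] -> miss, prune

7 AABB tests over nodes [0, 1, 6, 4, 5, 7, 8]; 1 leaf entered; closest P7.

== RESULT ==
[0, 1, 6, 4, 5, 7, 8]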